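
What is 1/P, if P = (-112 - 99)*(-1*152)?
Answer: 1/32072 ≈ 3.1180e-5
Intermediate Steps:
P = 32072 (P = -211*(-152) = 32072)
1/P = 1/32072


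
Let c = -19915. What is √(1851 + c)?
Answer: 4*I*√1129 ≈ 134.4*I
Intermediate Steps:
√(1851 + c) = √(1851 - 19915) = √(-18064) = 4*I*√1129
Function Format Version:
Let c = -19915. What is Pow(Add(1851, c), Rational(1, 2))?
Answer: Mul(4, I, Pow(1129, Rational(1, 2))) ≈ Mul(134.40, I)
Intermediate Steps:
Pow(Add(1851, c), Rational(1, 2)) = Pow(Add(1851, -19915), Rational(1, 2)) = Pow(-18064, Rational(1, 2)) = Mul(4, I, Pow(1129, Rational(1, 2)))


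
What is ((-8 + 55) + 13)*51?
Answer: 3060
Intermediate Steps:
((-8 + 55) + 13)*51 = (47 + 13)*51 = 60*51 = 3060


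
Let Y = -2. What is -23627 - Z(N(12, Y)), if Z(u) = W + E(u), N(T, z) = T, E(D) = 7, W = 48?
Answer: -23682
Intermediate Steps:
Z(u) = 55 (Z(u) = 48 + 7 = 55)
-23627 - Z(N(12, Y)) = -23627 - 1*55 = -23627 - 55 = -23682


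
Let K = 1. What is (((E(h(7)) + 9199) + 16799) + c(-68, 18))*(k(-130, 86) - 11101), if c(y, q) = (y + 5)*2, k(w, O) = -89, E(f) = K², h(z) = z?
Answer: -289518870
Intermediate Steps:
E(f) = 1 (E(f) = 1² = 1)
c(y, q) = 10 + 2*y (c(y, q) = (5 + y)*2 = 10 + 2*y)
(((E(h(7)) + 9199) + 16799) + c(-68, 18))*(k(-130, 86) - 11101) = (((1 + 9199) + 16799) + (10 + 2*(-68)))*(-89 - 11101) = ((9200 + 16799) + (10 - 136))*(-11190) = (25999 - 126)*(-11190) = 25873*(-11190) = -289518870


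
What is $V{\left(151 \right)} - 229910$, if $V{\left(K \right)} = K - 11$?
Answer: $-229770$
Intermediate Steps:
$V{\left(K \right)} = -11 + K$
$V{\left(151 \right)} - 229910 = \left(-11 + 151\right) - 229910 = 140 + \left(-208629 + \left(-46165 + 24884\right)\right) = 140 - 229910 = -229770$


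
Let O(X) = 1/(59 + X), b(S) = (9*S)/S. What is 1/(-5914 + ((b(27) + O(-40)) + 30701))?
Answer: 19/471125 ≈ 4.0329e-5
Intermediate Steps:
b(S) = 9
1/(-5914 + ((b(27) + O(-40)) + 30701)) = 1/(-5914 + ((9 + 1/(59 - 40)) + 30701)) = 1/(-5914 + ((9 + 1/19) + 30701)) = 1/(-5914 + (172/19 + 30701)) = 1/(-5914 + 583491/19) = 1/(471125/19) = 19/471125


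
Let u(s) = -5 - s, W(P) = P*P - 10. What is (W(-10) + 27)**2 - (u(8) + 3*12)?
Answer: 13666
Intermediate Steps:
W(P) = -10 + P**2 (W(P) = P**2 - 10 = -10 + P**2)
(W(-10) + 27)**2 - (u(8) + 3*12) = ((-10 + (-10)**2) + 27)**2 - ((-5 - 1*8) + 3*12) = ((-10 + 100) + 27)**2 - ((-5 - 8) + 36) = (90 + 27)**2 - (-13 + 36) = 117**2 - 1*23 = 13689 - 23 = 13666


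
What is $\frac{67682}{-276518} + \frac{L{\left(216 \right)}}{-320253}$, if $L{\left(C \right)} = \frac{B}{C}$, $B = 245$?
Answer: $- \frac{2340973136423}{9564017657832} \approx -0.24477$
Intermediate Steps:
$L{\left(C \right)} = \frac{245}{C}$
$\frac{67682}{-276518} + \frac{L{\left(216 \right)}}{-320253} = \frac{67682}{-276518} + \frac{245 \cdot \frac{1}{216}}{-320253} = 67682 \left(- \frac{1}{276518}\right) + 245 \cdot \frac{1}{216} \left(- \frac{1}{320253}\right) = - \frac{33841}{138259} + \frac{245}{216} \left(- \frac{1}{320253}\right) = - \frac{33841}{138259} - \frac{245}{69174648} = - \frac{2340973136423}{9564017657832}$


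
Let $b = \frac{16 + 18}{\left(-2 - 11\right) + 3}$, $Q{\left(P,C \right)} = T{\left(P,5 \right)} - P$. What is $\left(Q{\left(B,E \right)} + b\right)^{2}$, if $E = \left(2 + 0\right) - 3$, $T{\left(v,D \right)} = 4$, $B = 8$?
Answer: $\frac{1369}{25} \approx 54.76$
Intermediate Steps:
$E = -1$ ($E = 2 - 3 = -1$)
$Q{\left(P,C \right)} = 4 - P$
$b = - \frac{17}{5}$ ($b = \frac{34}{\left(-2 - 11\right) + 3} = \frac{34}{-13 + 3} = \frac{34}{-10} = 34 \left(- \frac{1}{10}\right) = - \frac{17}{5} \approx -3.4$)
$\left(Q{\left(B,E \right)} + b\right)^{2} = \left(\left(4 - 8\right) - \frac{17}{5}\right)^{2} = \left(-4 - \frac{17}{5}\right)^{2} = \left(- \frac{37}{5}\right)^{2} = \frac{1369}{25}$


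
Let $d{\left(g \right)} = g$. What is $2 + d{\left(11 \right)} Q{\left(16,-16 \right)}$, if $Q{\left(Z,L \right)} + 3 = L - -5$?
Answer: $-152$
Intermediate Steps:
$Q{\left(Z,L \right)} = 2 + L$ ($Q{\left(Z,L \right)} = -3 + \left(L - -5\right) = -3 + \left(L + 5\right) = -3 + \left(5 + L\right) = 2 + L$)
$2 + d{\left(11 \right)} Q{\left(16,-16 \right)} = 2 + 11 \left(2 - 16\right) = 2 + 11 \left(-14\right) = 2 - 154 = -152$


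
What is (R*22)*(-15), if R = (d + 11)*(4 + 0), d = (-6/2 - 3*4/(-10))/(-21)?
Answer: -102432/7 ≈ -14633.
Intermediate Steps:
d = 3/35 (d = (-6*1/2 - 12*(-1/10))*(-1/21) = (-3 + 6/5)*(-1/21) = -9/5*(-1/21) = 3/35 ≈ 0.085714)
R = 1552/35 (R = (3/35 + 11)*(4 + 0) = (388/35)*4 = 1552/35 ≈ 44.343)
(R*22)*(-15) = ((1552/35)*22)*(-15) = (34144/35)*(-15) = -102432/7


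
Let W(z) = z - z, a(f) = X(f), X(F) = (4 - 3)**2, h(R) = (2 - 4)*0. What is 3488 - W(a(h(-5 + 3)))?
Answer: 3488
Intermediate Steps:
h(R) = 0 (h(R) = -2*0 = 0)
X(F) = 1 (X(F) = 1**2 = 1)
a(f) = 1
W(z) = 0
3488 - W(a(h(-5 + 3))) = 3488 - 1*0 = 3488 + 0 = 3488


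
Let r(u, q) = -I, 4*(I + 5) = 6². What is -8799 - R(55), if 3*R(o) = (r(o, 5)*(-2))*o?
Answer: -26837/3 ≈ -8945.7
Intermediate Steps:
I = 4 (I = -5 + (¼)*6² = -5 + (¼)*36 = -5 + 9 = 4)
r(u, q) = -4 (r(u, q) = -1*4 = -4)
R(o) = 8*o/3 (R(o) = ((-4*(-2))*o)/3 = (8*o)/3 = 8*o/3)
-8799 - R(55) = -8799 - 8*55/3 = -8799 - 1*440/3 = -8799 - 440/3 = -26837/3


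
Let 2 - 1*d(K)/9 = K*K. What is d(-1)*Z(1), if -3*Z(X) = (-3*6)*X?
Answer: 54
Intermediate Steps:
d(K) = 18 - 9*K² (d(K) = 18 - 9*K*K = 18 - 9*K²)
Z(X) = 6*X (Z(X) = -(-3*6)*X/3 = -(-6)*X = 6*X)
d(-1)*Z(1) = (18 - 9*(-1)²)*(6*1) = (18 - 9*1)*6 = (18 - 9)*6 = 9*6 = 54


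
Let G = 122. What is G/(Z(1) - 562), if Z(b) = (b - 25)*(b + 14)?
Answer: -61/461 ≈ -0.13232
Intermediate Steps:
Z(b) = (-25 + b)*(14 + b)
G/(Z(1) - 562) = 122/((-350 + 1**2 - 11*1) - 562) = 122/((-350 + 1 - 11) - 562) = 122/(-360 - 562) = 122/(-922) = 122*(-1/922) = -61/461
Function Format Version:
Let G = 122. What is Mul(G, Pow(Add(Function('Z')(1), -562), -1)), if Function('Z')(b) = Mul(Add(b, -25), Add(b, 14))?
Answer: Rational(-61, 461) ≈ -0.13232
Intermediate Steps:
Function('Z')(b) = Mul(Add(-25, b), Add(14, b))
Mul(G, Pow(Add(Function('Z')(1), -562), -1)) = Mul(122, Pow(Add(Add(-350, Pow(1, 2), Mul(-11, 1)), -562), -1)) = Mul(122, Pow(Add(Add(-350, 1, -11), -562), -1)) = Mul(122, Pow(Add(-360, -562), -1)) = Mul(122, Pow(-922, -1)) = Mul(122, Rational(-1, 922)) = Rational(-61, 461)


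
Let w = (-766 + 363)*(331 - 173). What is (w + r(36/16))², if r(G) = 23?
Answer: 4051449801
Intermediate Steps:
w = -63674 (w = -403*158 = -63674)
(w + r(36/16))² = (-63674 + 23)² = (-63651)² = 4051449801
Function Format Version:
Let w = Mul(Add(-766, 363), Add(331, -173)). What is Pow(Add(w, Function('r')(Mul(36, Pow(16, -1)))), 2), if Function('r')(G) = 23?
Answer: 4051449801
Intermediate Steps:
w = -63674 (w = Mul(-403, 158) = -63674)
Pow(Add(w, Function('r')(Mul(36, Pow(16, -1)))), 2) = Pow(Add(-63674, 23), 2) = Pow(-63651, 2) = 4051449801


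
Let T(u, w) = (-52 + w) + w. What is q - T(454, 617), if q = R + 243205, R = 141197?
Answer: 383220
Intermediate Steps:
q = 384402 (q = 141197 + 243205 = 384402)
T(u, w) = -52 + 2*w
q - T(454, 617) = 384402 - (-52 + 2*617) = 384402 - (-52 + 1234) = 384402 - 1*1182 = 384402 - 1182 = 383220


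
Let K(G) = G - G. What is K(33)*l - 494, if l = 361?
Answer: -494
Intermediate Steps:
K(G) = 0
K(33)*l - 494 = 0*361 - 494 = 0 - 494 = -494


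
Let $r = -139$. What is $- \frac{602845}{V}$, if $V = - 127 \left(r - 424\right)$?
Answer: $- \frac{602845}{71501} \approx -8.4313$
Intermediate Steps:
$V = 71501$ ($V = - 127 \left(-139 - 424\right) = \left(-127\right) \left(-563\right) = 71501$)
$- \frac{602845}{V} = - \frac{602845}{71501}$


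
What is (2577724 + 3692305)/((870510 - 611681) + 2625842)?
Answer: 6270029/2884671 ≈ 2.1736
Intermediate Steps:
(2577724 + 3692305)/((870510 - 611681) + 2625842) = 6270029/(258829 + 2625842) = 6270029/2884671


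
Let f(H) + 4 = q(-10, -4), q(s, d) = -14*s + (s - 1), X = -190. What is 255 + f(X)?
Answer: 380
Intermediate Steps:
q(s, d) = -1 - 13*s (q(s, d) = -14*s + (-1 + s) = -1 - 13*s)
f(H) = 125 (f(H) = -4 + (-1 - 13*(-10)) = -4 + (-1 + 130) = -4 + 129 = 125)
255 + f(X) = 255 + 125 = 380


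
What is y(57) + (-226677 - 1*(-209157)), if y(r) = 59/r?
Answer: -998581/57 ≈ -17519.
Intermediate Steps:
y(57) + (-226677 - 1*(-209157)) = 59/57 + (-226677 - 1*(-209157)) = 59*(1/57) + (-226677 + 209157) = 59/57 - 17520 = -998581/57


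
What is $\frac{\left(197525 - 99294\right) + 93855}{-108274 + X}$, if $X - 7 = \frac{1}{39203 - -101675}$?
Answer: $- \frac{27060691508}{15252438425} \approx -1.7742$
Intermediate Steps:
$X = \frac{986147}{140878}$ ($X = 7 + \frac{1}{39203 - -101675} = 7 + \frac{1}{39203 + \left(-122261 + 223936\right)} = 7 + \frac{1}{39203 + 101675} = 7 + \frac{1}{140878} = \frac{986147}{140878} \approx 7.0$)
$\frac{\left(197525 - 99294\right) + 93855}{-108274 + X} = \frac{\left(197525 - 99294\right) + 93855}{-108274 + \frac{986147}{140878}} = \frac{98231 + 93855}{- \frac{15252438425}{140878}} = 192086 \left(- \frac{140878}{15252438425}\right) = - \frac{27060691508}{15252438425}$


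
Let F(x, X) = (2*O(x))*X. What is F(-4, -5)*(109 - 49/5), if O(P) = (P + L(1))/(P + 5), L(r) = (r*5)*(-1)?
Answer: 8928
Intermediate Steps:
L(r) = -5*r (L(r) = (5*r)*(-1) = -5*r)
O(P) = (-5 + P)/(5 + P) (O(P) = (P - 5*1)/(P + 5) = (P - 5)/(5 + P) = (-5 + P)/(5 + P))
F(x, X) = 2*X*(-5 + x)/(5 + x) (F(x, X) = (2*((-5 + x)/(5 + x)))*X = (2*(-5 + x)/(5 + x))*X = 2*X*(-5 + x)/(5 + x))
F(-4, -5)*(109 - 49/5) = (2*(-5)*(-5 - 4)/(5 - 4))*(109 - 49/5) = (2*(-5)*(-9)/1)*(109 - 49*1/5) = (2*(-5)*1*(-9))*(109 - 49/5) = 90*(496/5) = 8928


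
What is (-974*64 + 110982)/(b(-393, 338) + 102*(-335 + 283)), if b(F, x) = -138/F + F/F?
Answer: -6372626/694647 ≈ -9.1739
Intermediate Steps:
b(F, x) = 1 - 138/F (b(F, x) = -138/F + 1 = 1 - 138/F)
(-974*64 + 110982)/(b(-393, 338) + 102*(-335 + 283)) = (-974*64 + 110982)/((-138 - 393)/(-393) + 102*(-335 + 283)) = (-62336 + 110982)/(-1/393*(-531) + 102*(-52)) = 48646/(177/131 - 5304) = 48646/(-694647/131) = 48646*(-131/694647) = -6372626/694647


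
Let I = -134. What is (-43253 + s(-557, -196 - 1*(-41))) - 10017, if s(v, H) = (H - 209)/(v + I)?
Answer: -36809206/691 ≈ -53270.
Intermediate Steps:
s(v, H) = (-209 + H)/(-134 + v) (s(v, H) = (H - 209)/(v - 134) = (-209 + H)/(-134 + v))
(-43253 + s(-557, -196 - 1*(-41))) - 10017 = (-43253 + (-209 + (-196 - 1*(-41)))/(-134 - 557)) - 10017 = (-43253 + (-209 + (-196 + 41))/(-691)) - 10017 = (-43253 - (-209 - 155)/691) - 10017 = (-43253 - 1/691*(-364)) - 10017 = (-43253 + 364/691) - 10017 = -29887459/691 - 10017 = -36809206/691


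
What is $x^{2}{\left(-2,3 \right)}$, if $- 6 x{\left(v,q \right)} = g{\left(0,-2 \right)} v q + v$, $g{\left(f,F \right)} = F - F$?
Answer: $\frac{1}{9} \approx 0.11111$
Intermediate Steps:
$g{\left(f,F \right)} = 0$
$x{\left(v,q \right)} = - \frac{v}{6}$ ($x{\left(v,q \right)} = - \frac{0 v q + v}{6} = - \frac{0 q + v}{6} = - \frac{0 + v}{6} = - \frac{v}{6}$)
$x^{2}{\left(-2,3 \right)} = \left(\left(- \frac{1}{6}\right) \left(-2\right)\right)^{2} = \left(\frac{1}{3}\right)^{2} = \frac{1}{9}$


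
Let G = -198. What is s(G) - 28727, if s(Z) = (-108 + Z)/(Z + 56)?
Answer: -2039464/71 ≈ -28725.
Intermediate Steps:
s(Z) = (-108 + Z)/(56 + Z)
s(G) - 28727 = (-108 - 198)/(56 - 198) - 28727 = -306/(-142) - 28727 = -1/142*(-306) - 28727 = 153/71 - 28727 = -2039464/71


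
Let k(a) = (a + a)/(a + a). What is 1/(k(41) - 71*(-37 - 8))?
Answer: 1/3196 ≈ 0.00031289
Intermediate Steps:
k(a) = 1 (k(a) = (2*a)/((2*a)) = (2*a)*(1/(2*a)) = 1)
1/(k(41) - 71*(-37 - 8)) = 1/(1 - 71*(-37 - 8)) = 1/(1 - 71*(-45)) = 1/(1 + 3195) = 1/3196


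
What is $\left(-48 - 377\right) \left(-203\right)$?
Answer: $86275$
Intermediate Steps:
$\left(-48 - 377\right) \left(-203\right) = \left(-425\right) \left(-203\right) = 86275$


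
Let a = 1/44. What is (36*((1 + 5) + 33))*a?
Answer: 351/11 ≈ 31.909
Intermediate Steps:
a = 1/44 ≈ 0.022727
(36*((1 + 5) + 33))*a = (36*((1 + 5) + 33))*(1/44) = (36*(6 + 33))*(1/44) = (36*39)*(1/44) = 1404*(1/44) = 351/11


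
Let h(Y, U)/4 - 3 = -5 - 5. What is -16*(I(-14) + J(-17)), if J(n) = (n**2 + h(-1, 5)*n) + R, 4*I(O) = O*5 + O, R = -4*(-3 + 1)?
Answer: -12032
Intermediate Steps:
R = 8 (R = -4*(-2) = 8)
h(Y, U) = -28 (h(Y, U) = 12 + 4*(-5 - 5) = 12 + 4*(-10) = 12 - 40 = -28)
I(O) = 3*O/2 (I(O) = (O*5 + O)/4 = (5*O + O)/4 = (6*O)/4 = 3*O/2)
J(n) = 8 + n**2 - 28*n (J(n) = (n**2 - 28*n) + 8 = 8 + n**2 - 28*n)
-16*(I(-14) + J(-17)) = -16*((3/2)*(-14) + (8 + (-17)**2 - 28*(-17))) = -16*(-21 + (8 + 289 + 476)) = -16*(-21 + 773) = -16*752 = -12032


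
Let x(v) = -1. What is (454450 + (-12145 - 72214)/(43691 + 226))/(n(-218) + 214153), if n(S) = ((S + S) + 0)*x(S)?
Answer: 19957996291/9424105113 ≈ 2.1178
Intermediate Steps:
n(S) = -2*S (n(S) = ((S + S) + 0)*(-1) = (2*S + 0)*(-1) = (2*S)*(-1) = -2*S)
(454450 + (-12145 - 72214)/(43691 + 226))/(n(-218) + 214153) = (454450 + (-12145 - 72214)/(43691 + 226))/(-2*(-218) + 214153) = (454450 - 84359/43917)/(436 + 214153) = (454450 - 84359*1/43917)/214589 = (454450 - 84359/43917)*(1/214589) = (19957996291/43917)*(1/214589) = 19957996291/9424105113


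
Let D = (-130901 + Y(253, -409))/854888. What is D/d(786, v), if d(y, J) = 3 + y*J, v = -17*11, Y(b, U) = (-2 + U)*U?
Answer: -2657/8975041668 ≈ -2.9604e-7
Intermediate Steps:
Y(b, U) = U*(-2 + U)
v = -187
d(y, J) = 3 + J*y
D = 18599/427444 (D = (-130901 - 409*(-2 - 409))/854888 = (-130901 - 409*(-411))*(1/854888) = (-130901 + 168099)*(1/854888) = 37198*(1/854888) = 18599/427444 ≈ 0.043512)
D/d(786, v) = 18599/(427444*(3 - 187*786)) = 18599/(427444*(3 - 146982)) = (18599/427444)/(-146979) = (18599/427444)*(-1/146979) = -2657/8975041668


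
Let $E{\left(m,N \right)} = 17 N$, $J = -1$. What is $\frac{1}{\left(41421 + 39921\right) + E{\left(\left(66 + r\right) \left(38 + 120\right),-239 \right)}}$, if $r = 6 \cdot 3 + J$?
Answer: $\frac{1}{77279} \approx 1.294 \cdot 10^{-5}$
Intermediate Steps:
$r = 17$ ($r = 6 \cdot 3 - 1 = 18 - 1 = 17$)
$\frac{1}{\left(41421 + 39921\right) + E{\left(\left(66 + r\right) \left(38 + 120\right),-239 \right)}} = \frac{1}{\left(41421 + 39921\right) + 17 \left(-239\right)} = \frac{1}{81342 - 4063} = \frac{1}{77279}$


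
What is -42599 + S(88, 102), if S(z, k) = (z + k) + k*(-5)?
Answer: -42919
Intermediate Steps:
S(z, k) = z - 4*k (S(z, k) = (k + z) - 5*k = z - 4*k)
-42599 + S(88, 102) = -42599 + (88 - 4*102) = -42599 + (88 - 408) = -42599 - 320 = -42919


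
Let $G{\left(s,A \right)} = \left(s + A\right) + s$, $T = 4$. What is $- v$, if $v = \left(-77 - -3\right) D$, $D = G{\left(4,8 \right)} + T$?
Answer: $1480$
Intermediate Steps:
$G{\left(s,A \right)} = A + 2 s$ ($G{\left(s,A \right)} = \left(A + s\right) + s = A + 2 s$)
$D = 20$ ($D = \left(8 + 2 \cdot 4\right) + 4 = \left(8 + 8\right) + 4 = 16 + 4 = 20$)
$v = -1480$ ($v = \left(-77 - -3\right) 20 = \left(-77 + 3\right) 20 = \left(-74\right) 20 = -1480$)
$- v = \left(-1\right) \left(-1480\right) = 1480$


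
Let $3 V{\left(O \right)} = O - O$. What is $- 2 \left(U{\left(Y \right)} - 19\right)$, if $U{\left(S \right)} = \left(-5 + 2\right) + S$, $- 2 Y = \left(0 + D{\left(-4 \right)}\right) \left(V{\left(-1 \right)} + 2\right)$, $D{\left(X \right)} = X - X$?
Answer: $44$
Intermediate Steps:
$D{\left(X \right)} = 0$
$V{\left(O \right)} = 0$ ($V{\left(O \right)} = \frac{O - O}{3} = \frac{1}{3} \cdot 0 = 0$)
$Y = 0$ ($Y = - \frac{\left(0 + 0\right) \left(0 + 2\right)}{2} = - \frac{0 \cdot 2}{2} = \left(- \frac{1}{2}\right) 0 = 0$)
$U{\left(S \right)} = -3 + S$
$- 2 \left(U{\left(Y \right)} - 19\right) = - 2 \left(\left(-3 + 0\right) - 19\right) = - 2 \left(-3 - 19\right) = \left(-2\right) \left(-22\right) = 44$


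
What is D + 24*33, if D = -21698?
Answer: -20906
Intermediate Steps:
D + 24*33 = -21698 + 24*33 = -21698 + 792 = -20906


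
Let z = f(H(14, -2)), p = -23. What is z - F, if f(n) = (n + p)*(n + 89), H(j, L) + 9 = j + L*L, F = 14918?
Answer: -16290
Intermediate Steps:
H(j, L) = -9 + j + L² (H(j, L) = -9 + (j + L*L) = -9 + (j + L²) = -9 + j + L²)
f(n) = (-23 + n)*(89 + n) (f(n) = (n - 23)*(n + 89) = (-23 + n)*(89 + n))
z = -1372 (z = -2047 + (-9 + 14 + (-2)²)² + 66*(-9 + 14 + (-2)²) = -2047 + (-9 + 14 + 4)² + 66*(-9 + 14 + 4) = -2047 + 9² + 66*9 = -2047 + 81 + 594 = -1372)
z - F = -1372 - 1*14918 = -1372 - 14918 = -16290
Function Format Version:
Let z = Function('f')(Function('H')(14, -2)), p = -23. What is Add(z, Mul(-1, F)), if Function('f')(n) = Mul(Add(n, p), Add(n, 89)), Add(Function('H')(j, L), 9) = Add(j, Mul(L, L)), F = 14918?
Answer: -16290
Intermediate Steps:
Function('H')(j, L) = Add(-9, j, Pow(L, 2)) (Function('H')(j, L) = Add(-9, Add(j, Mul(L, L))) = Add(-9, Add(j, Pow(L, 2))) = Add(-9, j, Pow(L, 2)))
Function('f')(n) = Mul(Add(-23, n), Add(89, n)) (Function('f')(n) = Mul(Add(n, -23), Add(n, 89)) = Mul(Add(-23, n), Add(89, n)))
z = -1372 (z = Add(-2047, Pow(Add(-9, 14, Pow(-2, 2)), 2), Mul(66, Add(-9, 14, Pow(-2, 2)))) = Add(-2047, Pow(Add(-9, 14, 4), 2), Mul(66, Add(-9, 14, 4))) = Add(-2047, Pow(9, 2), Mul(66, 9)) = Add(-2047, 81, 594) = -1372)
Add(z, Mul(-1, F)) = Add(-1372, Mul(-1, 14918)) = Add(-1372, -14918) = -16290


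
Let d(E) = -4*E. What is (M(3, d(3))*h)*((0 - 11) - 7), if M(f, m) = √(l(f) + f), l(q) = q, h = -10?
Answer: 180*√6 ≈ 440.91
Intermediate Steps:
M(f, m) = √2*√f (M(f, m) = √(f + f) = √(2*f) = √2*√f)
(M(3, d(3))*h)*((0 - 11) - 7) = ((√2*√3)*(-10))*((0 - 11) - 7) = (√6*(-10))*(-11 - 7) = -10*√6*(-18) = 180*√6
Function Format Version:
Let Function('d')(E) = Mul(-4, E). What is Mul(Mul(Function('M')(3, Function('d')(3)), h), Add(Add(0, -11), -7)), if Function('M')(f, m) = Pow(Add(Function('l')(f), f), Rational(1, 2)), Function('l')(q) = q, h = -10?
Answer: Mul(180, Pow(6, Rational(1, 2))) ≈ 440.91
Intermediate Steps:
Function('M')(f, m) = Mul(Pow(2, Rational(1, 2)), Pow(f, Rational(1, 2))) (Function('M')(f, m) = Pow(Add(f, f), Rational(1, 2)) = Pow(Mul(2, f), Rational(1, 2)) = Mul(Pow(2, Rational(1, 2)), Pow(f, Rational(1, 2))))
Mul(Mul(Function('M')(3, Function('d')(3)), h), Add(Add(0, -11), -7)) = Mul(Mul(Mul(Pow(2, Rational(1, 2)), Pow(3, Rational(1, 2))), -10), Add(Add(0, -11), -7)) = Mul(Mul(Pow(6, Rational(1, 2)), -10), Add(-11, -7)) = Mul(Mul(-10, Pow(6, Rational(1, 2))), -18) = Mul(180, Pow(6, Rational(1, 2)))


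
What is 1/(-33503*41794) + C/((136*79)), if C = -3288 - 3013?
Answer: -4411406920863/7522005380104 ≈ -0.58647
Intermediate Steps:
C = -6301
1/(-33503*41794) + C/((136*79)) = 1/(-33503*41794) - 6301/(136*79) = -1/33503*1/41794 - 6301/10744 = -1/1400224382 - 6301*1/10744 = -1/1400224382 - 6301/10744 = -4411406920863/7522005380104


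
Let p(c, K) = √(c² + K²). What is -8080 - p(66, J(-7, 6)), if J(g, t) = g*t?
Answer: -8080 - 6*√170 ≈ -8158.2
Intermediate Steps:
p(c, K) = √(K² + c²)
-8080 - p(66, J(-7, 6)) = -8080 - √((-7*6)² + 66²) = -8080 - √((-42)² + 4356) = -8080 - √(1764 + 4356) = -8080 - √6120 = -8080 - 6*√170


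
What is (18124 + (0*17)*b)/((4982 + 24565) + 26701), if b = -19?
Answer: 4531/14062 ≈ 0.32222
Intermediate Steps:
(18124 + (0*17)*b)/((4982 + 24565) + 26701) = (18124 + (0*17)*(-19))/((4982 + 24565) + 26701) = (18124 + 0*(-19))/(29547 + 26701) = (18124 + 0)/56248 = 18124*(1/56248) = 4531/14062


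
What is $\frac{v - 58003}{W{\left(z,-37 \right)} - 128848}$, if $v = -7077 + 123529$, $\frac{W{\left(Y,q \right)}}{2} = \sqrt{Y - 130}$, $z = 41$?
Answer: $- \frac{627586396}{1383483955} - \frac{19483 i \sqrt{89}}{2766967910} \approx -0.45363 - 6.6427 \cdot 10^{-5} i$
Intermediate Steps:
$W{\left(Y,q \right)} = 2 \sqrt{-130 + Y}$ ($W{\left(Y,q \right)} = 2 \sqrt{Y - 130} = 2 \sqrt{-130 + Y}$)
$v = 116452$
$\frac{v - 58003}{W{\left(z,-37 \right)} - 128848} = \frac{116452 - 58003}{2 \sqrt{-130 + 41} - 128848} = \frac{58449}{2 \sqrt{-89} - 128848} = \frac{58449}{2 i \sqrt{89} - 128848} = \frac{58449}{-128848 + 2 i \sqrt{89}}$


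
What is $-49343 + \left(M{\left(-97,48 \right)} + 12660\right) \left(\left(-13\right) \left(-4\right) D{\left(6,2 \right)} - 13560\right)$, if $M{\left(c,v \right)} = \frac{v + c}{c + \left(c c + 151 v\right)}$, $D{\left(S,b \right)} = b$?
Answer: $- \frac{176366342396}{1035} \approx -1.704 \cdot 10^{8}$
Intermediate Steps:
$M{\left(c,v \right)} = \frac{c + v}{c + c^{2} + 151 v}$ ($M{\left(c,v \right)} = \frac{c + v}{c + \left(c^{2} + 151 v\right)} = \frac{c + v}{c + c^{2} + 151 v}$)
$-49343 + \left(M{\left(-97,48 \right)} + 12660\right) \left(\left(-13\right) \left(-4\right) D{\left(6,2 \right)} - 13560\right) = -49343 + \left(\frac{-97 + 48}{-97 + \left(-97\right)^{2} + 151 \cdot 48} + 12660\right) \left(\left(-13\right) \left(-4\right) 2 - 13560\right) = -49343 + \left(\frac{1}{-97 + 9409 + 7248} \left(-49\right) + 12660\right) \left(52 \cdot 2 - 13560\right) = -49343 + \left(\frac{1}{16560} \left(-49\right) + 12660\right) \left(104 - 13560\right) = -49343 + \left(\frac{1}{16560} \left(-49\right) + 12660\right) \left(-13456\right) = -49343 + \left(- \frac{49}{16560} + 12660\right) \left(-13456\right) = -49343 + \frac{209649551}{16560} \left(-13456\right) = -49343 - \frac{176315272391}{1035} = - \frac{176366342396}{1035}$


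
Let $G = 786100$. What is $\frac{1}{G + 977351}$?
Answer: $\frac{1}{1763451} \approx 5.6707 \cdot 10^{-7}$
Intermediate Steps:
$\frac{1}{G + 977351} = \frac{1}{786100 + 977351} = \frac{1}{1763451}$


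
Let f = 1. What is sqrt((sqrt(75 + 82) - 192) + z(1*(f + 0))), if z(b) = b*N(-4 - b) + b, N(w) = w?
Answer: sqrt(-196 + sqrt(157)) ≈ 13.545*I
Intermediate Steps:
z(b) = b + b*(-4 - b) (z(b) = b*(-4 - b) + b = b + b*(-4 - b))
sqrt((sqrt(75 + 82) - 192) + z(1*(f + 0))) = sqrt((sqrt(75 + 82) - 192) - 1*(1 + 0)*(3 + 1*(1 + 0))) = sqrt((sqrt(157) - 192) - 1*1*(3 + 1*1)) = sqrt((-192 + sqrt(157)) - 1*1*(3 + 1)) = sqrt((-192 + sqrt(157)) - 1*1*4) = sqrt((-192 + sqrt(157)) - 4) = sqrt(-196 + sqrt(157))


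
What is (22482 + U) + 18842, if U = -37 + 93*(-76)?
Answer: 34219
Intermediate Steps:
U = -7105 (U = -37 - 7068 = -7105)
(22482 + U) + 18842 = (22482 - 7105) + 18842 = 15377 + 18842 = 34219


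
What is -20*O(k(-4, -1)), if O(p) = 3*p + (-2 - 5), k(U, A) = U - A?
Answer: 320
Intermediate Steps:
O(p) = -7 + 3*p (O(p) = 3*p - 7 = -7 + 3*p)
-20*O(k(-4, -1)) = -20*(-7 + 3*(-4 - 1*(-1))) = -20*(-7 + 3*(-4 + 1)) = -20*(-7 + 3*(-3)) = -20*(-7 - 9) = -20*(-16) = 320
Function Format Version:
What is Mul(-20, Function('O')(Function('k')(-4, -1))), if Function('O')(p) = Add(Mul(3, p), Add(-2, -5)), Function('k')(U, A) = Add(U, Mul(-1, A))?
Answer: 320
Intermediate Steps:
Function('O')(p) = Add(-7, Mul(3, p)) (Function('O')(p) = Add(Mul(3, p), -7) = Add(-7, Mul(3, p)))
Mul(-20, Function('O')(Function('k')(-4, -1))) = Mul(-20, Add(-7, Mul(3, Add(-4, Mul(-1, -1))))) = Mul(-20, Add(-7, Mul(3, Add(-4, 1)))) = Mul(-20, Add(-7, Mul(3, -3))) = Mul(-20, Add(-7, -9)) = Mul(-20, -16) = 320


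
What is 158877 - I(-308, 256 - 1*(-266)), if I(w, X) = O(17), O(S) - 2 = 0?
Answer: 158875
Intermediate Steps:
O(S) = 2 (O(S) = 2 + 0 = 2)
I(w, X) = 2
158877 - I(-308, 256 - 1*(-266)) = 158877 - 1*2 = 158877 - 2 = 158875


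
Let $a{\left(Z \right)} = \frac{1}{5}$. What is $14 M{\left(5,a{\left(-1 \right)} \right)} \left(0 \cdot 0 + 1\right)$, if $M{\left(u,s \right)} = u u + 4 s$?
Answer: $\frac{1806}{5} \approx 361.2$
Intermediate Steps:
$a{\left(Z \right)} = \frac{1}{5}$
$M{\left(u,s \right)} = u^{2} + 4 s$
$14 M{\left(5,a{\left(-1 \right)} \right)} \left(0 \cdot 0 + 1\right) = 14 \left(5^{2} + 4 \cdot \frac{1}{5}\right) \left(0 \cdot 0 + 1\right) = 14 \left(25 + \frac{4}{5}\right) \left(0 + 1\right) = 14 \cdot \frac{129}{5} \cdot 1 = 14 \cdot \frac{129}{5} = \frac{1806}{5}$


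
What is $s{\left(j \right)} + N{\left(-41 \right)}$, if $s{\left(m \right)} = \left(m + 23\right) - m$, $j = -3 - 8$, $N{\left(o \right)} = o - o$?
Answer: $23$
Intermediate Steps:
$N{\left(o \right)} = 0$
$j = -11$
$s{\left(m \right)} = 23$ ($s{\left(m \right)} = \left(23 + m\right) - m = 23$)
$s{\left(j \right)} + N{\left(-41 \right)} = 23 + 0 = 23$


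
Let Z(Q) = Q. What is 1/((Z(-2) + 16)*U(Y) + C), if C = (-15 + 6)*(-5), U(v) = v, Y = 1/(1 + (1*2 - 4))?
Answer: 1/31 ≈ 0.032258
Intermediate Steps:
Y = -1 (Y = 1/(1 + (2 - 4)) = 1/(1 - 2) = 1/(-1) = -1)
C = 45 (C = -9*(-5) = 45)
1/((Z(-2) + 16)*U(Y) + C) = 1/((-2 + 16)*(-1) + 45) = 1/(14*(-1) + 45) = 1/(-14 + 45) = 1/31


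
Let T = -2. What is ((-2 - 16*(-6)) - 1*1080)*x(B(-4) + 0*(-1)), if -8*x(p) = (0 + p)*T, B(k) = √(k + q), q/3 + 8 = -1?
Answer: -493*I*√31/2 ≈ -1372.5*I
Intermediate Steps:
q = -27 (q = -24 + 3*(-1) = -24 - 3 = -27)
B(k) = √(-27 + k) (B(k) = √(k - 27) = √(-27 + k))
x(p) = p/4 (x(p) = -(0 + p)*(-2)/8 = -p*(-2)/8 = -(-1)*p/4 = p/4)
((-2 - 16*(-6)) - 1*1080)*x(B(-4) + 0*(-1)) = ((-2 - 16*(-6)) - 1*1080)*((√(-27 - 4) + 0*(-1))/4) = ((-2 + 96) - 1080)*((√(-31) + 0)/4) = (94 - 1080)*((I*√31 + 0)/4) = -493*I*√31/2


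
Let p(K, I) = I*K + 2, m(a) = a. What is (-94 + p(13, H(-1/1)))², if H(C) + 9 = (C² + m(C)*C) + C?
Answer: 38416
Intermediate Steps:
H(C) = -9 + C + 2*C² (H(C) = -9 + ((C² + C*C) + C) = -9 + ((C² + C²) + C) = -9 + (2*C² + C) = -9 + (C + 2*C²) = -9 + C + 2*C²)
p(K, I) = 2 + I*K
(-94 + p(13, H(-1/1)))² = (-94 + (2 + (-9 - 1/1 + 2*(-1/1)²)*13))² = (-94 + (2 + (-9 - 1*1 + 2*(-1*1)²)*13))² = (-94 + (2 + (-9 - 1 + 2*(-1)²)*13))² = (-94 + (2 + (-9 - 1 + 2*1)*13))² = (-94 + (2 + (-9 - 1 + 2)*13))² = (-94 + (2 - 8*13))² = (-94 + (2 - 104))² = (-94 - 102)² = (-196)² = 38416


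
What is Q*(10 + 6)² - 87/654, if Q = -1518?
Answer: -84716573/218 ≈ -3.8861e+5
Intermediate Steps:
Q*(10 + 6)² - 87/654 = -1518*(10 + 6)² - 87/654 = -1518*16² - 87*1/654 = -1518*256 - 29/218 = -388608 - 29/218 = -84716573/218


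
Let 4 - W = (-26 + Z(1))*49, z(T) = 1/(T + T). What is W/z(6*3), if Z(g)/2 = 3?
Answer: 35424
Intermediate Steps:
Z(g) = 6 (Z(g) = 2*3 = 6)
z(T) = 1/(2*T)
W = 984 (W = 4 - (-26 + 6)*49 = 4 - (-20)*49 = 4 - 1*(-980) = 4 + 980 = 984)
W/z(6*3) = 984/((1/(2*((6*3))))) = 984/(((½)/18)) = 984/(((½)*(1/18))) = 984/(1/36) = 984*36 = 35424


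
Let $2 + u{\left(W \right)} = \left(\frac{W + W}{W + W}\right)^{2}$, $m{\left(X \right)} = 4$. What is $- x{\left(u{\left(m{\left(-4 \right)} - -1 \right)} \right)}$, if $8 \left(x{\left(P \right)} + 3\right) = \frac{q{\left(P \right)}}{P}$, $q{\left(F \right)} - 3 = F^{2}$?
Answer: $\frac{7}{2} \approx 3.5$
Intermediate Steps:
$q{\left(F \right)} = 3 + F^{2}$
$u{\left(W \right)} = -1$ ($u{\left(W \right)} = -2 + \left(\frac{W + W}{W + W}\right)^{2} = -2 + \left(\frac{2 W}{2 W}\right)^{2} = -2 + \left(2 W \frac{1}{2 W}\right)^{2} = -2 + 1^{2} = -2 + 1 = -1$)
$x{\left(P \right)} = -3 + \frac{3 + P^{2}}{8 P}$ ($x{\left(P \right)} = -3 + \frac{\left(3 + P^{2}\right) \frac{1}{P}}{8} = -3 + \frac{\frac{1}{P} \left(3 + P^{2}\right)}{8} = -3 + \frac{3 + P^{2}}{8 P}$)
$- x{\left(u{\left(m{\left(-4 \right)} - -1 \right)} \right)} = - (-3 + \frac{1}{8} \left(-1\right) + \frac{3}{8 \left(-1\right)}) = - (-3 - \frac{1}{8} + \frac{3}{8} \left(-1\right)) = - (-3 - \frac{1}{8} - \frac{3}{8}) = \left(-1\right) \left(- \frac{7}{2}\right) = \frac{7}{2}$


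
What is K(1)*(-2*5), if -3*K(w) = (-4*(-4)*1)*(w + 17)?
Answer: 960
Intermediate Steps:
K(w) = -272/3 - 16*w/3 (K(w) = --4*(-4)*1*(w + 17)/3 = -16*1*(17 + w)/3 = -16*(17 + w)/3 = -(272 + 16*w)/3 = -272/3 - 16*w/3)
K(1)*(-2*5) = (-272/3 - 16/3*1)*(-2*5) = (-272/3 - 16/3)*(-10) = -96*(-10) = 960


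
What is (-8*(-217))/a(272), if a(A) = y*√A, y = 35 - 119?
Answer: -31*√17/102 ≈ -1.2531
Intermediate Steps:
y = -84
a(A) = -84*√A
(-8*(-217))/a(272) = (-8*(-217))/((-336*√17)) = 1736/((-336*√17)) = 1736*(-√17/5712) = -31*√17/102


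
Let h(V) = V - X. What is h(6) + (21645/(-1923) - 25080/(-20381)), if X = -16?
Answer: 156440227/13064221 ≈ 11.975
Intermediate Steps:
h(V) = 16 + V (h(V) = V - 1*(-16) = V + 16 = 16 + V)
h(6) + (21645/(-1923) - 25080/(-20381)) = (16 + 6) + (21645/(-1923) - 25080/(-20381)) = 22 + (21645*(-1/1923) - 25080*(-1/20381)) = 22 + (-7215/641 + 25080/20381) = 22 - 130972635/13064221 = 156440227/13064221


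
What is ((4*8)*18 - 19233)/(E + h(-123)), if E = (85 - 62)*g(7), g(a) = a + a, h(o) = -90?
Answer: -18657/232 ≈ -80.418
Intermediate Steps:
g(a) = 2*a
E = 322 (E = (85 - 62)*(2*7) = 23*14 = 322)
((4*8)*18 - 19233)/(E + h(-123)) = ((4*8)*18 - 19233)/(322 - 90) = (32*18 - 19233)/232 = (576 - 19233)*(1/232) = -18657*1/232 = -18657/232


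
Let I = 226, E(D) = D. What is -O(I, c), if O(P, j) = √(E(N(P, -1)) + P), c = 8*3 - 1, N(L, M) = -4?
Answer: -√222 ≈ -14.900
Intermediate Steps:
c = 23 (c = 24 - 1 = 23)
O(P, j) = √(-4 + P)
-O(I, c) = -√(-4 + 226) = -√222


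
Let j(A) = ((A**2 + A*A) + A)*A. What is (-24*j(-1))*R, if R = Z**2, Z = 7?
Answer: 1176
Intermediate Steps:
j(A) = A*(A + 2*A**2) (j(A) = ((A**2 + A**2) + A)*A = (2*A**2 + A)*A = (A + 2*A**2)*A = A*(A + 2*A**2))
R = 49 (R = 7**2 = 49)
(-24*j(-1))*R = -24*(-1)**2*(1 + 2*(-1))*49 = -24*(1 - 2)*49 = -24*(-1)*49 = 24*49 = 1176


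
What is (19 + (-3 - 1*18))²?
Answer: 4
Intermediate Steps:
(19 + (-3 - 1*18))² = (19 + (-3 - 18))² = (19 - 21)² = (-2)² = 4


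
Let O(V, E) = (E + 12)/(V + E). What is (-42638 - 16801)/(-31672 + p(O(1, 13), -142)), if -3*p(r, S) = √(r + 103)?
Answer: 26355728112/14043618013 - 59439*√2282/14043618013 ≈ 1.8765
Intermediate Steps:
O(V, E) = (12 + E)/(E + V)
p(r, S) = -√(103 + r)/3 (p(r, S) = -√(r + 103)/3 = -√(103 + r)/3)
(-42638 - 16801)/(-31672 + p(O(1, 13), -142)) = (-42638 - 16801)/(-31672 - √(103 + (12 + 13)/(13 + 1))/3) = -59439/(-31672 - √(103 + 25/14)/3) = -59439/(-31672 - √2282/14)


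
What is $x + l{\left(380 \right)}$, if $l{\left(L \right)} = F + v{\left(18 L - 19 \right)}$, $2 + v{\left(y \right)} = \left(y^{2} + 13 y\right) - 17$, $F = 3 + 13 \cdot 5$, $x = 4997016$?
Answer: $51611779$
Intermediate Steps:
$F = 68$ ($F = 3 + 65 = 68$)
$v{\left(y \right)} = -19 + y^{2} + 13 y$ ($v{\left(y \right)} = -2 - \left(17 - y^{2} - 13 y\right) = -2 + \left(-17 + y^{2} + 13 y\right) = -19 + y^{2} + 13 y$)
$l{\left(L \right)} = -198 + \left(-19 + 18 L\right)^{2} + 234 L$ ($l{\left(L \right)} = 68 + \left(-19 + \left(18 L - 19\right)^{2} + 13 \left(18 L - 19\right)\right) = 68 + \left(-19 + \left(-19 + 18 L\right)^{2} + 13 \left(-19 + 18 L\right)\right) = 68 + \left(-19 + \left(-19 + 18 L\right)^{2} + \left(-247 + 234 L\right)\right) = 68 + \left(-266 + \left(-19 + 18 L\right)^{2} + 234 L\right) = -198 + \left(-19 + 18 L\right)^{2} + 234 L$)
$x + l{\left(380 \right)} = 4997016 + \left(163 - 171000 + 324 \cdot 380^{2}\right) = 4997016 + \left(163 - 171000 + 324 \cdot 144400\right) = 4997016 + \left(163 - 171000 + 46785600\right) = 4997016 + 46614763 = 51611779$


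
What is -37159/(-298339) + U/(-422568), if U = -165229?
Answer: 64996458943/126068514552 ≈ 0.51556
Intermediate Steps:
-37159/(-298339) + U/(-422568) = -37159/(-298339) - 165229/(-422568) = -37159*(-1/298339) - 165229*(-1/422568) = 37159/298339 + 165229/422568 = 64996458943/126068514552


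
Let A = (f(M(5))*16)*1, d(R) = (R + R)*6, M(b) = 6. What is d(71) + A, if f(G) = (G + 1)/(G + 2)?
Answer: 866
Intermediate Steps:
d(R) = 12*R (d(R) = (2*R)*6 = 12*R)
f(G) = (1 + G)/(2 + G)
A = 14 (A = (((1 + 6)/(2 + 6))*16)*1 = ((7/8)*16)*1 = 14*1 = 14)
d(71) + A = 12*71 + 14 = 852 + 14 = 866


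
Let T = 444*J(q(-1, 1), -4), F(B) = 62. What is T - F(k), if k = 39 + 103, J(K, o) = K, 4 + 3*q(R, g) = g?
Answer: -506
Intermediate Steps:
q(R, g) = -4/3 + g/3
k = 142
T = -444 (T = 444*(-4/3 + (⅓)*1) = 444*(-4/3 + ⅓) = 444*(-1) = -444)
T - F(k) = -444 - 1*62 = -444 - 62 = -506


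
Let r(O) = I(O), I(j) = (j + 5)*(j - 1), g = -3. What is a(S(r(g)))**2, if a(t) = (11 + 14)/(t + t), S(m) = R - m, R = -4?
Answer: 625/64 ≈ 9.7656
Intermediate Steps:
I(j) = (-1 + j)*(5 + j) (I(j) = (5 + j)*(-1 + j) = (-1 + j)*(5 + j))
r(O) = -5 + O**2 + 4*O
S(m) = -4 - m
a(t) = 25/(2*t) (a(t) = 25/((2*t)) = 25*(1/(2*t)) = 25/(2*t))
a(S(r(g)))**2 = (25/(2*(-4 - (-5 + (-3)**2 + 4*(-3)))))**2 = (25/(2*(-4 - (-5 + 9 - 12))))**2 = (25/(2*(-4 - 1*(-8))))**2 = (25/(2*(-4 + 8)))**2 = ((25/2)/4)**2 = ((25/2)*(1/4))**2 = (25/8)**2 = 625/64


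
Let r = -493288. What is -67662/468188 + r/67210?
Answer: -8410681613/1123818410 ≈ -7.4840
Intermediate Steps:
-67662/468188 + r/67210 = -67662/468188 - 493288/67210 = -67662*1/468188 - 493288*1/67210 = -4833/33442 - 246644/33605 = -8410681613/1123818410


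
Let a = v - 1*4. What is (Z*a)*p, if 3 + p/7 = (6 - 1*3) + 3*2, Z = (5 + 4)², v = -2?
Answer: -20412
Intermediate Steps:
Z = 81 (Z = 9² = 81)
a = -6 (a = -2 - 1*4 = -2 - 4 = -6)
p = 42 (p = -21 + 7*((6 - 1*3) + 3*2) = -21 + 7*((6 - 3) + 6) = -21 + 7*(3 + 6) = -21 + 7*9 = -21 + 63 = 42)
(Z*a)*p = (81*(-6))*42 = -486*42 = -20412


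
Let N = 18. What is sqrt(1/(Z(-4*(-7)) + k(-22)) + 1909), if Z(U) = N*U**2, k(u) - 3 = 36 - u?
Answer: sqrt(383468344634)/14173 ≈ 43.692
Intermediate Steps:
k(u) = 39 - u (k(u) = 3 + (36 - u) = 39 - u)
Z(U) = 18*U**2
sqrt(1/(Z(-4*(-7)) + k(-22)) + 1909) = sqrt(1/(18*(-4*(-7))**2 + (39 - 1*(-22))) + 1909) = sqrt(1/(18*28**2 + (39 + 22)) + 1909) = sqrt(1/(18*784 + 61) + 1909) = sqrt(1/(14112 + 61) + 1909) = sqrt(1/14173 + 1909) = sqrt(27056258/14173) = sqrt(383468344634)/14173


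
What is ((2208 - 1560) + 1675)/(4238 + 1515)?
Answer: 2323/5753 ≈ 0.40379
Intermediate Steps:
((2208 - 1560) + 1675)/(4238 + 1515) = (648 + 1675)/5753 = 2323*(1/5753) = 2323/5753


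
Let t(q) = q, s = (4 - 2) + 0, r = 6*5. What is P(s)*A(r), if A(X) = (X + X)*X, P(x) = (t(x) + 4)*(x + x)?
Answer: 43200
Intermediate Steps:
r = 30
s = 2 (s = 2 + 0 = 2)
P(x) = 2*x*(4 + x) (P(x) = (x + 4)*(x + x) = (4 + x)*(2*x) = 2*x*(4 + x))
A(X) = 2*X**2 (A(X) = (2*X)*X = 2*X**2)
P(s)*A(r) = (2*2*(4 + 2))*(2*30**2) = (2*2*6)*(2*900) = 24*1800 = 43200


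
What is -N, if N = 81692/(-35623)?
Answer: 81692/35623 ≈ 2.2932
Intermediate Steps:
N = -81692/35623 (N = 81692*(-1/35623) = -81692/35623 ≈ -2.2932)
-N = -1*(-81692/35623) = 81692/35623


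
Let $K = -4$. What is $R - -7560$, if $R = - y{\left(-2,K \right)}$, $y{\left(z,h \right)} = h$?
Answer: $7564$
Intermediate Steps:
$R = 4$ ($R = \left(-1\right) \left(-4\right) = 4$)
$R - -7560 = 4 - -7560 = 4 + 7560 = 7564$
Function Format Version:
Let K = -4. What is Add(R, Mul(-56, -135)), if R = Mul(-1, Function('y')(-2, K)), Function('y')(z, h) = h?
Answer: 7564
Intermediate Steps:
R = 4 (R = Mul(-1, -4) = 4)
Add(R, Mul(-56, -135)) = Add(4, Mul(-56, -135)) = Add(4, 7560) = 7564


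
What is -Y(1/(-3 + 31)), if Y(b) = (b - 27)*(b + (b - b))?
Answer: 755/784 ≈ 0.96301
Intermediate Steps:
Y(b) = b*(-27 + b) (Y(b) = (-27 + b)*(b + 0) = (-27 + b)*b = b*(-27 + b))
-Y(1/(-3 + 31)) = -(-27 + 1/(-3 + 31))/(-3 + 31) = -(-27 + 1/28)/28 = -(-755)/(28*28) = -1*(-755/784) = 755/784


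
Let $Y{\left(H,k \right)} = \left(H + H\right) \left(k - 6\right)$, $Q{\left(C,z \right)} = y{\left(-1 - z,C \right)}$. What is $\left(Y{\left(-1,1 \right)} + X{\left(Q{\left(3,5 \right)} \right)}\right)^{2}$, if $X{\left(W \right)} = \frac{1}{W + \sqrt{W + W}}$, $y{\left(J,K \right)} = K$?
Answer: $\frac{365}{3} - \frac{22 \sqrt{6}}{3} \approx 103.7$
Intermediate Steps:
$Q{\left(C,z \right)} = C$
$Y{\left(H,k \right)} = 2 H \left(-6 + k\right)$
$X{\left(W \right)} = \frac{1}{W + \sqrt{2} \sqrt{W}}$ ($X{\left(W \right)} = \frac{1}{W + \sqrt{2 W}} = \frac{1}{W + \sqrt{2} \sqrt{W}}$)
$\left(Y{\left(-1,1 \right)} + X{\left(Q{\left(3,5 \right)} \right)}\right)^{2} = \left(2 \left(-1\right) \left(-6 + 1\right) + \frac{1}{3 + \sqrt{2} \sqrt{3}}\right)^{2} = \left(2 \left(-1\right) \left(-5\right) + \frac{1}{3 + \sqrt{6}}\right)^{2} = \left(10 + \frac{1}{3 + \sqrt{6}}\right)^{2}$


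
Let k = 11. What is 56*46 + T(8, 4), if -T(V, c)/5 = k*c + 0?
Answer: 2356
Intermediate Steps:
T(V, c) = -55*c (T(V, c) = -5*(11*c + 0) = -55*c)
56*46 + T(8, 4) = 56*46 - 55*4 = 2576 - 220 = 2356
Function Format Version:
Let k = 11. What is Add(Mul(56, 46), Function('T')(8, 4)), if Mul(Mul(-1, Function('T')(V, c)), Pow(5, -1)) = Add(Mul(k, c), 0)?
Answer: 2356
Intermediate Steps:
Function('T')(V, c) = Mul(-55, c) (Function('T')(V, c) = Mul(-5, Add(Mul(11, c), 0)) = Mul(-5, Mul(11, c)) = Mul(-55, c))
Add(Mul(56, 46), Function('T')(8, 4)) = Add(Mul(56, 46), Mul(-55, 4)) = Add(2576, -220) = 2356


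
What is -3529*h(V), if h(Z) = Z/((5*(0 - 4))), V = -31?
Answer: -109399/20 ≈ -5470.0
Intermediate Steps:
h(Z) = -Z/20 (h(Z) = Z/((5*(-4))) = Z/(-20) = Z*(-1/20) = -Z/20)
-3529*h(V) = -(-3529)*(-31)/20 = -3529*31/20 = -109399/20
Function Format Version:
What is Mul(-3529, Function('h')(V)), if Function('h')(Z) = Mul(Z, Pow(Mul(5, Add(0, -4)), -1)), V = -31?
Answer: Rational(-109399, 20) ≈ -5470.0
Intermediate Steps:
Function('h')(Z) = Mul(Rational(-1, 20), Z) (Function('h')(Z) = Mul(Z, Pow(Mul(5, -4), -1)) = Mul(Z, Pow(-20, -1)) = Mul(Z, Rational(-1, 20)) = Mul(Rational(-1, 20), Z))
Mul(-3529, Function('h')(V)) = Mul(-3529, Mul(Rational(-1, 20), -31)) = Mul(-3529, Rational(31, 20)) = Rational(-109399, 20)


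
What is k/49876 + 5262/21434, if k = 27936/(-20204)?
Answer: 165684086007/674966508923 ≈ 0.24547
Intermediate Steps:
k = -6984/5051 (k = 27936*(-1/20204) = -6984/5051 ≈ -1.3827)
k/49876 + 5262/21434 = -6984/5051/49876 + 5262/21434 = -6984/5051*1/49876 + 5262*(1/21434) = -1746/62980919 + 2631/10717 = 165684086007/674966508923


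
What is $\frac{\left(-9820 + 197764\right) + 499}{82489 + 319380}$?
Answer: $\frac{188443}{401869} \approx 0.46892$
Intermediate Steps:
$\frac{\left(-9820 + 197764\right) + 499}{82489 + 319380} = \frac{187944 + 499}{401869} = 188443 \cdot \frac{1}{401869} = \frac{188443}{401869}$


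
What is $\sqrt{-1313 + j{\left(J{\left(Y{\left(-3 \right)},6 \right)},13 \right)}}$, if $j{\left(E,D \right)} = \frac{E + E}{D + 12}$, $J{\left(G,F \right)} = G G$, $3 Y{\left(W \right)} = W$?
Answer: $\frac{3 i \sqrt{3647}}{5} \approx 36.234 i$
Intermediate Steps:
$Y{\left(W \right)} = \frac{W}{3}$
$J{\left(G,F \right)} = G^{2}$
$j{\left(E,D \right)} = \frac{2 E}{12 + D}$
$\sqrt{-1313 + j{\left(J{\left(Y{\left(-3 \right)},6 \right)},13 \right)}} = \sqrt{-1313 + \frac{2 \left(\frac{1}{3} \left(-3\right)\right)^{2}}{12 + 13}} = \sqrt{-1313 + \frac{2 \left(-1\right)^{2}}{25}} = \sqrt{-1313 + 2 \cdot 1 \cdot \frac{1}{25}} = \sqrt{-1313 + \frac{2}{25}} = \sqrt{- \frac{32823}{25}} = \frac{3 i \sqrt{3647}}{5}$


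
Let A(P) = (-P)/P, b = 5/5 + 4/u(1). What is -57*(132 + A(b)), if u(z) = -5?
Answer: -7467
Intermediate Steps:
b = 1/5 (b = 5/5 + 4/(-5) = 5*(1/5) + 4*(-1/5) = 1 - 4/5 = 1/5 ≈ 0.20000)
A(P) = -1
-57*(132 + A(b)) = -57*(132 - 1) = -57*131 = -7467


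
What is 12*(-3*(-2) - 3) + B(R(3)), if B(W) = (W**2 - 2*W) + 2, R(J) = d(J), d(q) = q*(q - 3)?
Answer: 38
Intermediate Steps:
d(q) = q*(-3 + q)
R(J) = J*(-3 + J)
B(W) = 2 + W**2 - 2*W
12*(-3*(-2) - 3) + B(R(3)) = 12*(-3*(-2) - 3) + (2 + (3*(-3 + 3))**2 - 6*(-3 + 3)) = 12*(6 - 3) + (2 + (3*0)**2 - 6*0) = 12*3 + (2 + 0**2 - 2*0) = 36 + (2 + 0 + 0) = 36 + 2 = 38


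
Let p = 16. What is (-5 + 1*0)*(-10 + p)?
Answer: -30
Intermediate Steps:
(-5 + 1*0)*(-10 + p) = (-5 + 1*0)*(-10 + 16) = (-5 + 0)*6 = -5*6 = -30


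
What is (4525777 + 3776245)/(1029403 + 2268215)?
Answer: 4151011/1648809 ≈ 2.5176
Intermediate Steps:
(4525777 + 3776245)/(1029403 + 2268215) = 8302022/3297618 = 8302022*(1/3297618) = 4151011/1648809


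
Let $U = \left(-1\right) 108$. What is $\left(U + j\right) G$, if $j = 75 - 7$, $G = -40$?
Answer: $1600$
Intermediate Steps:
$j = 68$ ($j = 75 - 7 = 68$)
$U = -108$
$\left(U + j\right) G = \left(-108 + 68\right) \left(-40\right) = \left(-40\right) \left(-40\right) = 1600$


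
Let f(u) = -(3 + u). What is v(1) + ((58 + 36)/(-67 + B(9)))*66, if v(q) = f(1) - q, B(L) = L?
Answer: -3247/29 ≈ -111.97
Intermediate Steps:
f(u) = -3 - u
v(q) = -4 - q (v(q) = (-3 - 1*1) - q = (-3 - 1) - q = -4 - q)
v(1) + ((58 + 36)/(-67 + B(9)))*66 = (-4 - 1*1) + ((58 + 36)/(-67 + 9))*66 = (-4 - 1) + (94/(-58))*66 = -5 + (94*(-1/58))*66 = -5 - 47/29*66 = -5 - 3102/29 = -3247/29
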